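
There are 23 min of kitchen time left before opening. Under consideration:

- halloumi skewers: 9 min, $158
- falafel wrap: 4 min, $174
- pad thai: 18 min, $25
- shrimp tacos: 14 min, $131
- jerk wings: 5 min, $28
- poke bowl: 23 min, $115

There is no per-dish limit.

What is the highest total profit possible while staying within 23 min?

870

Ranking by ratio (profit/min): falafel wrap 43.50, halloumi skewers 17.56, shrimp tacos 9.36, jerk wings 5.60.
5×falafel wrap uses 20 of the 23 min and totals 870.
Every other selection either busts 23 min or fails to beat 870.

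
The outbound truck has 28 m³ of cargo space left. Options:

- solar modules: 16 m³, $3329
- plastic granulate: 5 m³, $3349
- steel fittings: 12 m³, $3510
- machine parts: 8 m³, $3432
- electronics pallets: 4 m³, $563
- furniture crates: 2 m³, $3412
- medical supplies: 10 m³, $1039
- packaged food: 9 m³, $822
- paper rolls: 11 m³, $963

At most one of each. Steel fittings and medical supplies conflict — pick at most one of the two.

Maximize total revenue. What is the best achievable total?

13703

Taking plastic granulate + steel fittings + machine parts + furniture crates: 27 m³ used, 13703 in revenue.
Runner-up plastic granulate + machine parts + electronics pallets + furniture crates + packaged food tops out at 11578.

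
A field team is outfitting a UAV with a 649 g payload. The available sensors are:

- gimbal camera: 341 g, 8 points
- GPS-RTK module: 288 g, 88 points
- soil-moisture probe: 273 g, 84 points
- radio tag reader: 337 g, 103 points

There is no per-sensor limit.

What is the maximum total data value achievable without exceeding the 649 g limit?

Filling by ratio: 2×soil-moisture probe for 168, with 103 g left unused.
The 546 g tied up in 2×soil-moisture probe is better spent on GPS-RTK module + radio tag reader — total rises to 191 (625 g).
That's the maximum — no swap from here does better than 191.

191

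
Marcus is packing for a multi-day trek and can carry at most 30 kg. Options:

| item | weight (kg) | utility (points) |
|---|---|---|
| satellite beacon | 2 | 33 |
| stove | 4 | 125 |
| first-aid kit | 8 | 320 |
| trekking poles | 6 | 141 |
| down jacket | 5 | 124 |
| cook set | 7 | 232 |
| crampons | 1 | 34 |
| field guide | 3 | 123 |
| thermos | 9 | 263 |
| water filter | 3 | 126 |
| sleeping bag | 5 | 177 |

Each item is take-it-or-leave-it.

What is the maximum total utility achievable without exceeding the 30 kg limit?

1103

Density check — water filter 42.00, field guide 41.00, first-aid kit 40.00 are the best per kg.
The ratio heuristic lands on satellite beacon + first-aid kit + cook set + crampons + field guide + water filter + sleeping bag (1045) but leaves 1 kg idle.
Replace satellite beacon and crampons with stove: the trade gains 58 net, giving 1103 at 30 kg.
Runner-up first-aid kit + cook set + field guide + thermos + water filter tops out at 1064.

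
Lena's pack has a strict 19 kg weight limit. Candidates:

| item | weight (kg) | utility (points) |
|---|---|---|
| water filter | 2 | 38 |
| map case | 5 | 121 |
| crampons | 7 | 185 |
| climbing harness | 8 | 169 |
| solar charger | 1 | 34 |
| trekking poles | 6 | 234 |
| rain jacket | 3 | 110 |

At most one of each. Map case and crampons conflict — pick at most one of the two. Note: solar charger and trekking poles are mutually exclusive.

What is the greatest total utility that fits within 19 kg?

By utility per kg: trekking poles 39.00, rain jacket 36.67, solar charger 34.00 lead.
Taking water filter + crampons + trekking poles + rain jacket: 18 kg used, 567 in utility.

567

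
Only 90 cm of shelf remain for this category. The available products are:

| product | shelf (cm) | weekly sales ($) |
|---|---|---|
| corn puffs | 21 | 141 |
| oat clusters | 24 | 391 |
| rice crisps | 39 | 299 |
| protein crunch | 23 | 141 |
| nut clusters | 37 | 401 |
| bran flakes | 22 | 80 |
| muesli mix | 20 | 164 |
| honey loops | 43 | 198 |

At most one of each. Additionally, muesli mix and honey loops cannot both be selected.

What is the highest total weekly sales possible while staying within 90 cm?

956

Best packing: oat clusters + nut clusters + muesli mix — 81 cm, 956 total.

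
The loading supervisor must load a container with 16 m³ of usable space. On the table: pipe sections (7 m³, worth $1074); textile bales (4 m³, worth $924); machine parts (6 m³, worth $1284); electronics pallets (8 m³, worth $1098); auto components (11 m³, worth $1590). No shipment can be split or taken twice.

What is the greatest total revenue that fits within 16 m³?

2514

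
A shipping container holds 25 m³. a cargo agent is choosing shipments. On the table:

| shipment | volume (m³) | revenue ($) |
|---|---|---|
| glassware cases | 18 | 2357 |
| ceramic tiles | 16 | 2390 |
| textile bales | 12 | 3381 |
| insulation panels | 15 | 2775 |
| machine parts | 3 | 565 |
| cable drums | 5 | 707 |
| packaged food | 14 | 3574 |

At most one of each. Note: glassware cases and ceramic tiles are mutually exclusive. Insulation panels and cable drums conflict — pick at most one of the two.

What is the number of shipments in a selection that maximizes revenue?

The maximum revenue within 25 m³ is 4846.
One optimal bundle: machine parts + cable drums + packaged food (22 m³).
All optima have 3 shipments.

3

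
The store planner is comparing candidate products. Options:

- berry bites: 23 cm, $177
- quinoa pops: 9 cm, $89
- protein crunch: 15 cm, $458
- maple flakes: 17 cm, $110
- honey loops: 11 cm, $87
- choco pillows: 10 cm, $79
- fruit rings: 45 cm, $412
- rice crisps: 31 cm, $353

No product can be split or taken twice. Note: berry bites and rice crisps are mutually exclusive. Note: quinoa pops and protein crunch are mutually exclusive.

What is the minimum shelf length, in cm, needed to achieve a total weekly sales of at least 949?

Look for the lowest-shelf combination reaching 949.
protein crunch + honey loops + choco pillows + rice crisps: 977 weekly sales at 67 cm.
Below 67 cm the best achievable stays under 949.

67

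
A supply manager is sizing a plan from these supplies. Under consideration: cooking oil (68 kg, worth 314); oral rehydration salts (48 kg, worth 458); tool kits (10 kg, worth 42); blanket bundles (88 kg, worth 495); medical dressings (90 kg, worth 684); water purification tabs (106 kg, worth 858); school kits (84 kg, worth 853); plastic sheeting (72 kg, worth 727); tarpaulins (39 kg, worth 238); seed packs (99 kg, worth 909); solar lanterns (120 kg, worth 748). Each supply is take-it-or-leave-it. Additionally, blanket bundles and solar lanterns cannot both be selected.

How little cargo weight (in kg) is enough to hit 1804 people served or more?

Minimise kg subject to total people served ≥ 1804.
tool kits + school kits + seed packs: 1804 people served at 193 kg.
Any bundle with less than 193 kg falls short of 1804.

193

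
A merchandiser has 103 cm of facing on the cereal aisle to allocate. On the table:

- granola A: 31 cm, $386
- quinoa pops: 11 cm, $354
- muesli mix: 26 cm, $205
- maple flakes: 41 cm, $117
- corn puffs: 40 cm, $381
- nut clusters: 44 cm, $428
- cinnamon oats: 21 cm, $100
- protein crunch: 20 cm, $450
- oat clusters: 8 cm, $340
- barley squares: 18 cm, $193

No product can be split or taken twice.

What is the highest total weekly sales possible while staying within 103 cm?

1765

A density-first pass picks granola A + quinoa pops + protein crunch + oat clusters + barley squares — 1723 at 88 cm.
Dropping granola A frees 31 cm; slotting in nut clusters (44 cm) lifts the total to 1765 at 101 cm.
Next best is granola A + quinoa pops + muesli mix + protein crunch + oat clusters at 1735 (96 cm) — short by 30.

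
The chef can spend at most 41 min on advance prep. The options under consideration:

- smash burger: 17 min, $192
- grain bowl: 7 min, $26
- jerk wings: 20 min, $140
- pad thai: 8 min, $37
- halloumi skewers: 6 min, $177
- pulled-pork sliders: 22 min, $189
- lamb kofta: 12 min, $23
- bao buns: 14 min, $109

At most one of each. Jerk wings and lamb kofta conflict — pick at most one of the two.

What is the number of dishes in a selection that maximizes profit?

3

The maximum profit within 41 min is 478.
For example smash burger + halloumi skewers + bao buns achieves it, using 37 min.
Every optimal selection uses 3 dishes.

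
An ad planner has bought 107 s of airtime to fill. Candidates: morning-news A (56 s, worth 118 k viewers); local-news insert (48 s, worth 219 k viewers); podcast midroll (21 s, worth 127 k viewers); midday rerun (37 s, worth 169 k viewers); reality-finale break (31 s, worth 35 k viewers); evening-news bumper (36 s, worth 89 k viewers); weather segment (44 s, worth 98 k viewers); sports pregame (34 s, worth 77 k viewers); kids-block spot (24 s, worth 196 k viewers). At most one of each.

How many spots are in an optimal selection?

3

The maximum expected reach within 107 s is 542.
local-news insert + podcast midroll + kids-block spot hits 542 at 93 s.
All optima have 3 spots.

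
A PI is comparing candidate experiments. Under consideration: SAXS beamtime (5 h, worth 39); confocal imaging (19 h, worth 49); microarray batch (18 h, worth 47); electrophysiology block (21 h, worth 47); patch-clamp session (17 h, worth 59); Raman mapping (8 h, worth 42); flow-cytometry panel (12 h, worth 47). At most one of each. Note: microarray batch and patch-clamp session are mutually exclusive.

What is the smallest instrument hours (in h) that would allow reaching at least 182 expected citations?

42

Need the lightest bundle worth ≥ 182.
SAXS beamtime + patch-clamp session + Raman mapping + flow-cytometry panel reaches 187 using 42 h.
Below 42 h the best achievable stays under 182.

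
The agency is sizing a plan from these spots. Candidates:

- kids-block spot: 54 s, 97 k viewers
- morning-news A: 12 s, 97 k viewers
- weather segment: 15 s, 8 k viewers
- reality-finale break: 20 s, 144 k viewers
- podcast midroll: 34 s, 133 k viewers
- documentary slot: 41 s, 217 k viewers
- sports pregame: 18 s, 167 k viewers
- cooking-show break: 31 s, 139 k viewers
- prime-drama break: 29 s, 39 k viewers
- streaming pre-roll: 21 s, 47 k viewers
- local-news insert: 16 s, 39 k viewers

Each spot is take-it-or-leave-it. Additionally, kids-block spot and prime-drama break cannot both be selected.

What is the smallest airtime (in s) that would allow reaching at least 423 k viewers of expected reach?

66

Need the lightest bundle worth ≥ 423.
morning-news A + reality-finale break + sports pregame + local-news insert: 447 expected reach at 66 s.
No combination under 66 s hits 423.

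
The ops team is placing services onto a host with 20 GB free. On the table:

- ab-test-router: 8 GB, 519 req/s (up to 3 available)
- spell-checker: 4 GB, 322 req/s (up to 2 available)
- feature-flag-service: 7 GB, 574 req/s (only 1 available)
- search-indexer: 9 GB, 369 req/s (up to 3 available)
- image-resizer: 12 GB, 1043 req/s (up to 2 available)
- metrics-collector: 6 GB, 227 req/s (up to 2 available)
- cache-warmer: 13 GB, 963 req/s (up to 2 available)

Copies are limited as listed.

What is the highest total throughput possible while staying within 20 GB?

1687

Taking the top-ratio services first gives feature-flag-service + image-resizer for 1617 (19 GB).
The 7 GB tied up in feature-flag-service is better spent on 2×spell-checker — total rises to 1687 (20 GB).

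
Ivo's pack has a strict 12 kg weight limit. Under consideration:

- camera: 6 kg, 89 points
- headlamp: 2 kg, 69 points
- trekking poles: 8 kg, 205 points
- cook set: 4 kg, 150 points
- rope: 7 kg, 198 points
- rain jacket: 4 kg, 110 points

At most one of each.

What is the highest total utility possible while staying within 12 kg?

Density check — cook set 37.50, headlamp 34.50, rope 28.29, rain jacket 27.50 are the best per kg.
A density-first pass picks headlamp + cook set + rain jacket — 329 at 10 kg.
Replace headlamp and rain jacket with trekking poles: the trade gains 26 net, giving 355 at 12 kg.
No other feasible combination exceeds 355.

355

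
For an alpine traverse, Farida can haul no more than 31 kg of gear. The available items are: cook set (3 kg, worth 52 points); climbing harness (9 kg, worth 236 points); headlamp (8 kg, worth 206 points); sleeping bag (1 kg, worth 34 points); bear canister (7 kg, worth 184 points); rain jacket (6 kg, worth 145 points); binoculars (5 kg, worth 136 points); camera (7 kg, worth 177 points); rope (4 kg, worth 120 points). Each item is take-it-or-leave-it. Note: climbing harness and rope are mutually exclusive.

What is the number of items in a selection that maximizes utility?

The maximum utility within 31 kg is 825.
For example headlamp + sleeping bag + bear canister + rain jacket + binoculars + rope achieves it, using 31 kg.
All optima have 6 items.

6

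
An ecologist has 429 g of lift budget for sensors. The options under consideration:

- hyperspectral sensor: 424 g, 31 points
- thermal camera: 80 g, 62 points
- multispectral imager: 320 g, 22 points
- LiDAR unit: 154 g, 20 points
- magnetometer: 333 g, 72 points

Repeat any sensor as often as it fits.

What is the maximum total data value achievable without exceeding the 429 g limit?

The ratio ordering already packs tightly: 5×thermal camera, 400 g, 310.
No other feasible combination exceeds 310.

310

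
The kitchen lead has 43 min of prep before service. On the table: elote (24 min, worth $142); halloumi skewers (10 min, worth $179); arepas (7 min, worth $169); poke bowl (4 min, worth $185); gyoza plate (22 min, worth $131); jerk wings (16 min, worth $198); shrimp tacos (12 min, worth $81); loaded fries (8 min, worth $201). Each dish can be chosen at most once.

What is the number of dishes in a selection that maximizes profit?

5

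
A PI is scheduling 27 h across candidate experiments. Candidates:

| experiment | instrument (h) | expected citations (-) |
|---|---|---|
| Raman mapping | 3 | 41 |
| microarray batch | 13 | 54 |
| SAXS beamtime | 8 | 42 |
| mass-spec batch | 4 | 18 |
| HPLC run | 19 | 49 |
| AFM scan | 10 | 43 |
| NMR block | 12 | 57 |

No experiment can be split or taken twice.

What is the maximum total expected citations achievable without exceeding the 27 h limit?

Density check — Raman mapping 13.67, SAXS beamtime 5.25, NMR block 4.75, mass-spec batch 4.50 are the best per h.
Best packing: Raman mapping + SAXS beamtime + mass-spec batch + NMR block — 27 h, 158 total.
No other feasible combination exceeds 158.

158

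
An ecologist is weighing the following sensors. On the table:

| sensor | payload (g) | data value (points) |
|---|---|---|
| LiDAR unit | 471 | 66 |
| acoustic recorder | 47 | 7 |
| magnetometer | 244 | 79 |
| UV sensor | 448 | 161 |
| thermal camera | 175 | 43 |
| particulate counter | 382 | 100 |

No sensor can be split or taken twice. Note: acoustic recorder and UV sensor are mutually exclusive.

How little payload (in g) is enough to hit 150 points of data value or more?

Look for the lowest-payload combination reaching 150.
UV sensor: 161 data value at 448 g.
Below 448 g the best achievable stays under 150.

448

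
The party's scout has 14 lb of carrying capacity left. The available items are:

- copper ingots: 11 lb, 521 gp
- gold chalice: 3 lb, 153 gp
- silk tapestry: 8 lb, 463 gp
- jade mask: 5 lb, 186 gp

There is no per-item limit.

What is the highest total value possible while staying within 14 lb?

769

Taking 2×gold chalice + silk tapestry: 14 lb used, 769 in value.
Every other selection either busts 14 lb or fails to beat 769.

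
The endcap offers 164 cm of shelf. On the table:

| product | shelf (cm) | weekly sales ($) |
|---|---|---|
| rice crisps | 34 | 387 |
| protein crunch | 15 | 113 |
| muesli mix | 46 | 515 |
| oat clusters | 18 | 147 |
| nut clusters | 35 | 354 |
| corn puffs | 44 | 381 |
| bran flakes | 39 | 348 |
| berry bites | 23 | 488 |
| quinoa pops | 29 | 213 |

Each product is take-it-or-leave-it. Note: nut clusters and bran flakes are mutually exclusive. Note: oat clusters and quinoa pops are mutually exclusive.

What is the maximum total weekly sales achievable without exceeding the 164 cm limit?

By weekly sales per cm: berry bites 21.22, rice crisps 11.38, muesli mix 11.20 lead.
Rice crisps + muesli mix + oat clusters + nut clusters + berry bites uses 156 of the 164 cm and totals 1891.
Runner-up rice crisps + muesli mix + oat clusters + bran flakes + berry bites tops out at 1885.

1891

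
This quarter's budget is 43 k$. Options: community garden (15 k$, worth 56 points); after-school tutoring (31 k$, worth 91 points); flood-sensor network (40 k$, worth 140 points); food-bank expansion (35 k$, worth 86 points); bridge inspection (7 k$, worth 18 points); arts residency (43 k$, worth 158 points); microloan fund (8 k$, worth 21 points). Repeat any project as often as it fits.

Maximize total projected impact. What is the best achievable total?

158

Taking the top-ratio projects first gives 2×community garden + microloan fund for 133 (38 k$).
The 38 k$ tied up in 2×community garden and microloan fund is better spent on arts residency — total rises to 158 (43 k$).
Nothing else within 43 k$ beats 158.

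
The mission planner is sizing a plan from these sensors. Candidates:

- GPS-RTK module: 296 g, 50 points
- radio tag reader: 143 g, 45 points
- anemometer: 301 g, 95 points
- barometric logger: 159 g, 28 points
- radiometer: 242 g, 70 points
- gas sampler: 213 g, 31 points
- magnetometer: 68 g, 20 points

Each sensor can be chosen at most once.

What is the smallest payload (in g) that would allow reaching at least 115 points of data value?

369

Look for the lowest-payload combination reaching 115.
anemometer + magnetometer reaches 115 using 369 g.
No combination under 369 g hits 115.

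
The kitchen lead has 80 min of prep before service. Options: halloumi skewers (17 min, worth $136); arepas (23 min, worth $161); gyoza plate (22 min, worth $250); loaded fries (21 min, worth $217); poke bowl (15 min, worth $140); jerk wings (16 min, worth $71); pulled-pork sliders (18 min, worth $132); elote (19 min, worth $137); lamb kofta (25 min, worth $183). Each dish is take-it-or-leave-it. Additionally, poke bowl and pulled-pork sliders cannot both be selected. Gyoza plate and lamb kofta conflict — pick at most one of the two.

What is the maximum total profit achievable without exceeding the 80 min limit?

Taking the top-ratio dishes first gives halloumi skewers + gyoza plate + loaded fries + poke bowl for 743 (75 min).
Dropping halloumi skewers frees 17 min; slotting in elote (19 min) lifts the total to 744 at 77 min.

744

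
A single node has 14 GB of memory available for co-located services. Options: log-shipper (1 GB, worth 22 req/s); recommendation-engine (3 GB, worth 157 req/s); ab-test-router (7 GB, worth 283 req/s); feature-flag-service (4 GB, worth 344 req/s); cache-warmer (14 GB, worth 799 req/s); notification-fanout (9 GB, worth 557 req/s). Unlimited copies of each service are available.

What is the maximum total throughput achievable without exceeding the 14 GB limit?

1076

Best packing: 2×log-shipper + 3×feature-flag-service — 14 GB, 1076 total.
Nothing else within 14 GB beats 1076.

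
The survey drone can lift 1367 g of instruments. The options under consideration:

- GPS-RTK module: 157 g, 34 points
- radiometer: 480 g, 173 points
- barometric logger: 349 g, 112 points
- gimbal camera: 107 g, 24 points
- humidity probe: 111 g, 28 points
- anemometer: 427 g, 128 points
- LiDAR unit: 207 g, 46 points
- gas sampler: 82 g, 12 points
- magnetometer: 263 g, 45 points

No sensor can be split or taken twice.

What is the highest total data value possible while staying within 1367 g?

Density check — radiometer 0.36, barometric logger 0.32, anemometer 0.30, humidity probe 0.25 are the best per g.
Taking radiometer + barometric logger + humidity probe + anemometer: 1367 g used, 441 in data value.

441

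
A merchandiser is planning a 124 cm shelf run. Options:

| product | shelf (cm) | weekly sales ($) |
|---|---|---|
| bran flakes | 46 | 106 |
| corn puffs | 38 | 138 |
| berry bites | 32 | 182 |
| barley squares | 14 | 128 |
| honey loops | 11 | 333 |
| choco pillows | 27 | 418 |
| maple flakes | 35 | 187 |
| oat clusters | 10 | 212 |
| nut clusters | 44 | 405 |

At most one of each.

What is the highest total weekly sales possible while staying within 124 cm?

Ranking by ratio (weekly sales/cm): honey loops 30.27, oat clusters 21.20, choco pillows 15.48, nut clusters 9.20.
The ratio heuristic lands on barley squares + honey loops + choco pillows + oat clusters + nut clusters (1496) but leaves 18 cm idle.
Dropping barley squares frees 14 cm; slotting in berry bites (32 cm) lifts the total to 1550 at 124 cm.
Nothing else within 124 cm beats 1550.

1550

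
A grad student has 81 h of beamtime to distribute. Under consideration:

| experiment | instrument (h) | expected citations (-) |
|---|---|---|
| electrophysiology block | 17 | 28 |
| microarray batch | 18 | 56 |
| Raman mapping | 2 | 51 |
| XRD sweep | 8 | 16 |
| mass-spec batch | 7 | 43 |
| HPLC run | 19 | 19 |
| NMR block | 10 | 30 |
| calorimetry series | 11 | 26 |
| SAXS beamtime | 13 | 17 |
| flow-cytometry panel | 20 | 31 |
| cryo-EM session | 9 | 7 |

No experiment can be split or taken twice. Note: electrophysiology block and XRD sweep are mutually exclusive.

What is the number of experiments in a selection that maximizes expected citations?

Optimal total is 254.
One optimal bundle: microarray batch + Raman mapping + mass-spec batch + NMR block + calorimetry series + SAXS beamtime + flow-cytometry panel (81 h).
All optima have 7 experiments.

7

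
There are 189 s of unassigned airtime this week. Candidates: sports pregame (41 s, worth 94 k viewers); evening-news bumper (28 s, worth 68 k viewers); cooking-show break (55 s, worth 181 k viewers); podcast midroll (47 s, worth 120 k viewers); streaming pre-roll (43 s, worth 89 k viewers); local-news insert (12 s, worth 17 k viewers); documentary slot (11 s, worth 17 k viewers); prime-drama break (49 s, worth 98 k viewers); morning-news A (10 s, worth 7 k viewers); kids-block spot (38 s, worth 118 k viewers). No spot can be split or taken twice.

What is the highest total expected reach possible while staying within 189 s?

517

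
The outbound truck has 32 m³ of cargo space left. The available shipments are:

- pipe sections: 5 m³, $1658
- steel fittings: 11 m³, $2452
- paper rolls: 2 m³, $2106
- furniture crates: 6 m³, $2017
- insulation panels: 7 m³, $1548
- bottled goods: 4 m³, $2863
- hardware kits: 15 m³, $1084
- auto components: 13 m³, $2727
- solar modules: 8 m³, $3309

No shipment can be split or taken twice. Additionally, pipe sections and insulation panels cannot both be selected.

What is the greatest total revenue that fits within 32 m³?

12747

Best packing: steel fittings + paper rolls + furniture crates + bottled goods + solar modules — 31 m³, 12747 total.
The closest alternative, pipe sections + paper rolls + bottled goods + auto components + solar modules, reaches only 12663.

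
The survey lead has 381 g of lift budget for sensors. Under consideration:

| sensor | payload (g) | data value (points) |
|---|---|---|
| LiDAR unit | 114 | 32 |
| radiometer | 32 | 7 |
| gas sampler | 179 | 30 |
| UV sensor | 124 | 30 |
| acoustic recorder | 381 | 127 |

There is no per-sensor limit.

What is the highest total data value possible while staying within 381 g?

127

Density check — acoustic recorder 0.33, LiDAR unit 0.28, UV sensor 0.24, radiometer 0.22 are the best per g.
Acoustic recorder uses 381 of the 381 g and totals 127.
No other feasible combination exceeds 127.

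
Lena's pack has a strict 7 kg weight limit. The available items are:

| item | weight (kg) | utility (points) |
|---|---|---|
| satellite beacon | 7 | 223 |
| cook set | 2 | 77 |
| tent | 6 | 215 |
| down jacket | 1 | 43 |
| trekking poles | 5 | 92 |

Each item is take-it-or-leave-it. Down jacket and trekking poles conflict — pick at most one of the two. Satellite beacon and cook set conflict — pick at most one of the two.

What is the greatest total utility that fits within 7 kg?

258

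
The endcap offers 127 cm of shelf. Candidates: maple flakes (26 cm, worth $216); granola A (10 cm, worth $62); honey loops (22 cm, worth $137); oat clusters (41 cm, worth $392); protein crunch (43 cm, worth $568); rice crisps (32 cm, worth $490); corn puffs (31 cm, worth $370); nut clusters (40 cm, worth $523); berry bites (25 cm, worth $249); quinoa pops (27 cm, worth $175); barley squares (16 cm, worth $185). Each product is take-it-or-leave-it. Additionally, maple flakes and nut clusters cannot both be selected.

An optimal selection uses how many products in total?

The maximum weekly sales within 127 cm is 1643.
One optimal bundle: granola A + protein crunch + rice crisps + nut clusters (125 cm).
Every optimal selection uses 4 products.

4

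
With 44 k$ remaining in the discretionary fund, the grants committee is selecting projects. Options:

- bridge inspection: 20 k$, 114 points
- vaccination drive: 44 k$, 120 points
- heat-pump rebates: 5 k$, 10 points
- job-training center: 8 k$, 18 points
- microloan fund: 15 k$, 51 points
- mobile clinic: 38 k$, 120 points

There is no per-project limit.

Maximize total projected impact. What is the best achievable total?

228

The ratio ordering already packs tightly: 2×bridge inspection, 40 k$, 228.
Every other selection either busts 44 k$ or fails to beat 228.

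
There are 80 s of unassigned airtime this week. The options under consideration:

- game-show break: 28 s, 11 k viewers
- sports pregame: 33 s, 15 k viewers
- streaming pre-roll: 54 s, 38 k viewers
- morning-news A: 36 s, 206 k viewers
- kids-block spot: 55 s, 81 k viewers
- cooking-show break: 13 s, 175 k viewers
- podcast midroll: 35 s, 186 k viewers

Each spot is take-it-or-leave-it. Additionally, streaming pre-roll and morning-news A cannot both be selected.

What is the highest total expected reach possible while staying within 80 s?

Ranking by ratio (expected reach/s): cooking-show break 13.46, morning-news A 5.72, podcast midroll 5.31, kids-block spot 1.47.
Taking game-show break + morning-news A + cooking-show break: 77 s used, 392 in expected reach.
Morning-news A + podcast midroll matches that 392 at 71 s; no feasible combination exceeds it.

392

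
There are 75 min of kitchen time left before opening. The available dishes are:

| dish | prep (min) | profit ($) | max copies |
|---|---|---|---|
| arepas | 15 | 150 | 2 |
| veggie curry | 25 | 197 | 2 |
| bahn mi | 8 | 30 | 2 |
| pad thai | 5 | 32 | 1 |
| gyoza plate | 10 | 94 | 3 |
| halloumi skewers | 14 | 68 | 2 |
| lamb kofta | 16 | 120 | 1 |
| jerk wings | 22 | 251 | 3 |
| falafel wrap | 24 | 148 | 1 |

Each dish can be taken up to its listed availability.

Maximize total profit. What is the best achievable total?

The ratio heuristic lands on pad thai + 3×jerk wings (785) but leaves 4 min idle.
Replace pad thai and jerk wings with 2×arepas: the trade gains 17 net, giving 802 at 74 min.
No other feasible combination exceeds 802.

802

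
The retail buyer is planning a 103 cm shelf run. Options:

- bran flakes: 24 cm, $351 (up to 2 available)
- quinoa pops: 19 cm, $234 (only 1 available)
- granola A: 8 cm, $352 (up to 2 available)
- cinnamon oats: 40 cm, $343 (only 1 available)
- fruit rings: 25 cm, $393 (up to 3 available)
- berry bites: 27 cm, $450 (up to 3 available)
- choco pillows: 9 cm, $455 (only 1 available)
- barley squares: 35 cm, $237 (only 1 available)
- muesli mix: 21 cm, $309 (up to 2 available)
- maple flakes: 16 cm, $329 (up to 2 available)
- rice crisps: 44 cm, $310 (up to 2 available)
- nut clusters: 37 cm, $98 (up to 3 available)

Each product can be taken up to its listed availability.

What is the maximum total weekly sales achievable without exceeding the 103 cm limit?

2519

Ranking by ratio (weekly sales/cm): choco pillows 50.56, granola A 44.00, maple flakes 20.56.
A density-first pass picks quinoa pops + 2×granola A + berry bites + choco pillows + 2×maple flakes — 2501 at 103 cm.
Dropping quinoa pops and berry bites frees 46 cm; slotting in fruit rings + muesli mix (46 cm) lifts the total to 2519 at 103 cm.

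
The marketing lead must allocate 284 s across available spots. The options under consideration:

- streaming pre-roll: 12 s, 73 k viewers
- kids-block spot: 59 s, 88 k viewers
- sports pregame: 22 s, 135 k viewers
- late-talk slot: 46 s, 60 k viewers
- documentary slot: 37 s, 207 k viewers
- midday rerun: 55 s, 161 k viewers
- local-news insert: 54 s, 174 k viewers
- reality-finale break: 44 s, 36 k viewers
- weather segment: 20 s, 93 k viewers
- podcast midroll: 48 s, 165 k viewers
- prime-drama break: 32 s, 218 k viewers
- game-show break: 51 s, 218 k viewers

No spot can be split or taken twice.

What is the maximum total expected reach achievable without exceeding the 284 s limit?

Streaming pre-roll + sports pregame + documentary slot + local-news insert + weather segment + podcast midroll + prime-drama break + game-show break uses 276 of the 284 s and totals 1283.
Next best is streaming pre-roll + sports pregame + documentary slot + midday rerun + local-news insert + weather segment + prime-drama break + game-show break at 1279 (283 s) — short by 4.

1283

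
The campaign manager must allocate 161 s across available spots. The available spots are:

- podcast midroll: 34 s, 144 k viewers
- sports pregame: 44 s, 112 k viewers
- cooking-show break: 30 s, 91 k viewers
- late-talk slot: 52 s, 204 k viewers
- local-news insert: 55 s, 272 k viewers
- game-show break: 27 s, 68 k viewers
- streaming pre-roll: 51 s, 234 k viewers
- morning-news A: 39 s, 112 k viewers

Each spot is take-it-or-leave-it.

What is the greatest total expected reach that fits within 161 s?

710

By expected reach per s: local-news insert 4.95, streaming pre-roll 4.59, podcast midroll 4.24 lead.
Taking the top-ratio spots first gives podcast midroll + local-news insert + streaming pre-roll for 650 (140 s).
Replace podcast midroll with late-talk slot: the trade gains 60 net, giving 710 at 158 s.
No other feasible combination exceeds 710.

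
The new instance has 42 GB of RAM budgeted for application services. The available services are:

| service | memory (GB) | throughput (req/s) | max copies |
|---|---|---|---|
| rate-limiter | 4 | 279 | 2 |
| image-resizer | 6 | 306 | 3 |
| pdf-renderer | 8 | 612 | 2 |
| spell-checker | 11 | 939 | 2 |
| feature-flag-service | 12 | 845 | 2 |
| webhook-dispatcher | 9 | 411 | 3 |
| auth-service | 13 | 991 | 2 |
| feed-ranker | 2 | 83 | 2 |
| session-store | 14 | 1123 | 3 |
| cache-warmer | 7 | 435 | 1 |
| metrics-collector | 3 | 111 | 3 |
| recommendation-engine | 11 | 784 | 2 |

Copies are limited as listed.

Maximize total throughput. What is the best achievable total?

Ranking by ratio (throughput/GB): spell-checker 85.36, session-store 80.21, pdf-renderer 76.50, auth-service 76.23.
Taking the top-ratio services first gives rate-limiter + 2×spell-checker + feed-ranker + session-store for 3363 (42 GB).
Dropping feed-ranker and session-store frees 16 GB; slotting in 2×pdf-renderer (16 GB) lifts the total to 3381 at 42 GB.

3381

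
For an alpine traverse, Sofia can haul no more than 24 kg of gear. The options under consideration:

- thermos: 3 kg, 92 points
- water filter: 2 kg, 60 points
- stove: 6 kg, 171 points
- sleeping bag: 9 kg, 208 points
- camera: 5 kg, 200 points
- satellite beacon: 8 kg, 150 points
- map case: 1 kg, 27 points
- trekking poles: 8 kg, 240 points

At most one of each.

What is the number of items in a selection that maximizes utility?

5

The maximum utility within 24 kg is 763.
One optimal bundle: thermos + water filter + stove + camera + trekking poles (24 kg).
Every optimal selection uses 5 items.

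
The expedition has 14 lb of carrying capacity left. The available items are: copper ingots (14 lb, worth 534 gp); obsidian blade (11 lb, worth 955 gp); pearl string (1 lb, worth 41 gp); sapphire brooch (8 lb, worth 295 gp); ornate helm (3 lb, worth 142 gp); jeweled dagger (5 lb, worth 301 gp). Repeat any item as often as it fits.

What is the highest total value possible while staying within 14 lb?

Ranking by ratio (value/lb): obsidian blade 86.82, jeweled dagger 60.20, ornate helm 47.33.
Obsidian blade + ornate helm uses 14 of the 14 lb and totals 1097.

1097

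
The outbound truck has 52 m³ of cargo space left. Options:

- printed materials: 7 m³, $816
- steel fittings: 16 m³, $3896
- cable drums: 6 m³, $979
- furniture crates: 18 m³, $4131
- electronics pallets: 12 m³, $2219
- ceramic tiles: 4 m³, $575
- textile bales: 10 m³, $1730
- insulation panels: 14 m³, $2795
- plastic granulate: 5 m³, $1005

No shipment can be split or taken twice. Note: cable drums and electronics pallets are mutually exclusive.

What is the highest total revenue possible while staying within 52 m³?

By revenue per m³: steel fittings 243.50, furniture crates 229.50, plastic granulate 201.00 lead.
Greedy by ratio would take steel fittings + furniture crates + electronics pallets + plastic granulate: 51 m³ used, total 11251.
The 17 m³ tied up in electronics pallets and plastic granulate is better spent on ceramic tiles + insulation panels — total rises to 11397 (52 m³).
Runner-up steel fittings + furniture crates + electronics pallets + plastic granulate tops out at 11251.

11397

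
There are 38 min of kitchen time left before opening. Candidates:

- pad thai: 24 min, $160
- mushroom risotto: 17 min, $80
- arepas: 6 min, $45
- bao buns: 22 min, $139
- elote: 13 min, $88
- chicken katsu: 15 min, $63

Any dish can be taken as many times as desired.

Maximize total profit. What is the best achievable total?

270

Taking 6×arepas: 36 min used, 270 in profit.
No other feasible combination exceeds 270.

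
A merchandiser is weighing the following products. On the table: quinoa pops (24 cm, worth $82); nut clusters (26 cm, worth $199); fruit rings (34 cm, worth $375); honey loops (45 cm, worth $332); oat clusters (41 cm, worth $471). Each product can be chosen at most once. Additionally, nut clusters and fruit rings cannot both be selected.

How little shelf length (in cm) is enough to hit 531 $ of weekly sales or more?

Look for the lowest-shelf combination reaching 531.
Taking quinoa pops + oat clusters gives 553 (≥ 531) for 65 cm.
No combination under 65 cm hits 531.

65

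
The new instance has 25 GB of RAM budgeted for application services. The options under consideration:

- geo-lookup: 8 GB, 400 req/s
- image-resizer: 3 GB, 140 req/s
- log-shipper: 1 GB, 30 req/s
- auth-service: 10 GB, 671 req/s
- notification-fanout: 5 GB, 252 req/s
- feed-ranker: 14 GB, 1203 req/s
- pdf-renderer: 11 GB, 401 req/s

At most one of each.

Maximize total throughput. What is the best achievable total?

Taking log-shipper + auth-service + feed-ranker: 25 GB used, 1904 in throughput.
Next best is auth-service + feed-ranker at 1874 (24 GB) — short by 30.

1904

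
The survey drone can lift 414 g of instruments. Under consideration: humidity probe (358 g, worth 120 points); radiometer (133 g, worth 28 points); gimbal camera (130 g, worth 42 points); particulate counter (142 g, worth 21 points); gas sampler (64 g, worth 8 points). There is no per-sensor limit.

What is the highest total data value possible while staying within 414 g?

126

Greedy by ratio would take humidity probe: 358 g used, total 120.
Dropping humidity probe frees 358 g; slotting in 3×gimbal camera (390 g) lifts the total to 126 at 390 g.
That's the maximum — no swap from here does better than 126.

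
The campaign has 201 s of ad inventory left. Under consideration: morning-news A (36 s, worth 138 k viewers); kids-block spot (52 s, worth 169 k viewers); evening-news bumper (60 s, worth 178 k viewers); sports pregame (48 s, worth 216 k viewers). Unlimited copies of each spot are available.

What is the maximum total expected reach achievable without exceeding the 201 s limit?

864

Ranking by ratio (expected reach/s): sports pregame 4.50, morning-news A 3.83, kids-block spot 3.25, evening-news bumper 2.97.
Best packing: 4×sports pregame — 192 s, 864 total.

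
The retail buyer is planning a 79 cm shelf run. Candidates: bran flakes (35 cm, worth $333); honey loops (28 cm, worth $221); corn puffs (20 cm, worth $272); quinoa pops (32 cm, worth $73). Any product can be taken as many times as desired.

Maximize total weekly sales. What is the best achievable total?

877

Greedy by ratio would take 3×corn puffs: 60 cm used, total 816.
The 20 cm tied up in corn puffs is better spent on bran flakes — total rises to 877 (75 cm).
No other feasible combination exceeds 877.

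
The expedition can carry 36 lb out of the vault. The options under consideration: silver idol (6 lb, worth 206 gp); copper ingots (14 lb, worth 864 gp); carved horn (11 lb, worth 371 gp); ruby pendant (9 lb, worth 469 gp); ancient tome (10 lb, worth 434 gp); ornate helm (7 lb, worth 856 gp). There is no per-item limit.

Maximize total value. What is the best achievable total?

By value per lb: ornate helm 122.29, copper ingots 61.71, ruby pendant 52.11, ancient tome 43.40 lead.
Taking 5×ornate helm: 35 lb used, 4280 in value.

4280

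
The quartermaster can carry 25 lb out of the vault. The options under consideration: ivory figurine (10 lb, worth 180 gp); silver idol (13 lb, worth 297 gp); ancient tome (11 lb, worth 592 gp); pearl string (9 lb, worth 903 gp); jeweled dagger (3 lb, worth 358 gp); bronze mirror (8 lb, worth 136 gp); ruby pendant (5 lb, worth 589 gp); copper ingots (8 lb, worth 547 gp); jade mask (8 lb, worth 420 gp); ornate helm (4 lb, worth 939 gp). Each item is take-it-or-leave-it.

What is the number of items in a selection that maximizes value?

4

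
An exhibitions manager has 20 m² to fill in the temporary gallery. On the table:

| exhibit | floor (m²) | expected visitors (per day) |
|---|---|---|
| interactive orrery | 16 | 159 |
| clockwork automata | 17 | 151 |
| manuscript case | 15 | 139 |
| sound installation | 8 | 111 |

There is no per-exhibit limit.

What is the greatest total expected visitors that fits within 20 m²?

222

Density check — sound installation 13.88, interactive orrery 9.94, manuscript case 9.27 are the best per m².
2×sound installation uses 16 of the 20 m² and totals 222.
Nothing else within 20 m² beats 222.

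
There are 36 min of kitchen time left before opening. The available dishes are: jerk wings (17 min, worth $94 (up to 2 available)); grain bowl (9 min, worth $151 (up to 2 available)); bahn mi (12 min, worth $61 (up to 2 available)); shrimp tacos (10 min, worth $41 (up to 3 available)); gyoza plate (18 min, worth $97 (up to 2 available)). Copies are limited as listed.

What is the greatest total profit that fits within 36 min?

399

Density check — grain bowl 16.78, jerk wings 5.53, gyoza plate 5.39, bahn mi 5.08 are the best per min.
Filling by ratio: jerk wings + 2×grain bowl for 396, with 1 min left unused.
Dropping jerk wings frees 17 min; slotting in gyoza plate (18 min) lifts the total to 399 at 36 min.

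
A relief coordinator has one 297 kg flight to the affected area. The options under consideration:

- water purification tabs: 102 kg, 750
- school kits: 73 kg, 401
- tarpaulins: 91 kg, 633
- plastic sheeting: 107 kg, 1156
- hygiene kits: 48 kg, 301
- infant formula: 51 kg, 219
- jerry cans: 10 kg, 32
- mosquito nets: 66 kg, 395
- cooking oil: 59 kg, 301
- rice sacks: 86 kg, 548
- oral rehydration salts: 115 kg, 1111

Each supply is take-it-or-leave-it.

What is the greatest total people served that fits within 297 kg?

Greedy by ratio would take plastic sheeting + hygiene kits + jerry cans + oral rehydration salts: 280 kg used, total 2600.
Dropping hygiene kits and jerry cans frees 58 kg; slotting in school kits (73 kg) lifts the total to 2668 at 295 kg.
Next best is plastic sheeting + mosquito nets + oral rehydration salts at 2662 (288 kg) — short by 6.

2668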